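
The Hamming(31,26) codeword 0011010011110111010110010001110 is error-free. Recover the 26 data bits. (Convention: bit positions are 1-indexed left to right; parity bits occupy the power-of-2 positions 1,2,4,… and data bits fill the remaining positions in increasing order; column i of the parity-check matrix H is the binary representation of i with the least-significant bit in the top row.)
Parity bits occupy power-of-2 positions; data bits are at positions {3,5,6,7,9,10,11,12,13,14,15,17,18,19,20,21,22,23,24,25,26,27,28,29,30,31} (1-indexed).
Extract: c[3]=1 c[5]=0 c[6]=1 c[7]=0 c[9]=1 c[10]=1 c[11]=1 c[12]=1 c[13]=0 c[14]=1 c[15]=1 c[17]=0 c[18]=1 c[19]=0 c[20]=1 c[21]=1 c[22]=0 c[23]=0 c[24]=1 c[25]=0 c[26]=0 c[27]=0 c[28]=1 c[29]=1 c[30]=1 c[31]=0
Data = 10101111011010110010001110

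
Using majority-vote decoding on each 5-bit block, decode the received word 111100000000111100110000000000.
Split into 5-bit blocks and majority-vote each:
  block 1 = 11110: 4 ones, 1 zeros → 1
  block 2 = 00000: 0 ones, 5 zeros → 0
  block 3 = 00111: 3 ones, 2 zeros → 1
  block 4 = 10011: 3 ones, 2 zeros → 1
  block 5 = 00000: 0 ones, 5 zeros → 0
  block 6 = 00000: 0 ones, 5 zeros → 0
Decoded = 101100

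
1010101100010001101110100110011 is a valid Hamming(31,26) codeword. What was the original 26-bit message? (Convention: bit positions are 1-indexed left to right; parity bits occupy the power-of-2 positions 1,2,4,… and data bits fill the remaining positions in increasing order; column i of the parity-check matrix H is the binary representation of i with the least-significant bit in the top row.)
Parity bits occupy power-of-2 positions; data bits are at positions {3,5,6,7,9,10,11,12,13,14,15,17,18,19,20,21,22,23,24,25,26,27,28,29,30,31} (1-indexed).
Extract: c[3]=1 c[5]=1 c[6]=0 c[7]=1 c[9]=0 c[10]=0 c[11]=0 c[12]=1 c[13]=0 c[14]=0 c[15]=0 c[17]=1 c[18]=0 c[19]=1 c[20]=1 c[21]=1 c[22]=0 c[23]=1 c[24]=0 c[25]=0 c[26]=1 c[27]=1 c[28]=0 c[29]=0 c[30]=1 c[31]=1
Data = 11010001000101110100110011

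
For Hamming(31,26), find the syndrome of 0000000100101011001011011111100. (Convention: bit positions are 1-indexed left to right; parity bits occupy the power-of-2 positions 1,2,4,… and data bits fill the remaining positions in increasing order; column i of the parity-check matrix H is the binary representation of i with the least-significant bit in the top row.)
Syndrome s = H · r^T (mod 2), r = 0000000100101011001011011111100:
  s[0] = (1010101010101010101010101010101)·(0000000100101011001011011111100) mod 2 = 0+0+0+0+0+0+0+0+0+0+1+0+1+0+1+0+0+0+1+0+1+0+0+0+1+0+1+0+1+0+0 mod 2 = 0
  s[1] = (0110011001100110011001100110011)·(0000000100101011001011011111100) mod 2 = 0+0+0+0+0+0+0+0+0+0+1+0+0+0+1+0+0+0+1+0+0+1+0+0+0+1+1+0+0+0+0 mod 2 = 0
  s[2] = (0001111000011110000111100001111)·(0000000100101011001011011111100) mod 2 = 0+0+0+0+0+0+0+0+0+0+0+0+1+0+1+0+0+0+0+0+1+1+0+0+0+0+0+1+1+0+0 mod 2 = 0
  s[3] = (0000000111111110000000011111111)·(0000000100101011001011011111100) mod 2 = 0+0+0+0+0+0+0+1+0+0+1+0+1+0+1+0+0+0+0+0+0+0+0+1+1+1+1+1+1+0+0 mod 2 = 0
  s[4] = (0000000000000001111111111111111)·(0000000100101011001011011111100) mod 2 = 0+0+0+0+0+0+0+0+0+0+0+0+0+0+0+1+0+0+1+0+1+1+0+1+1+1+1+1+1+0+0 mod 2 = 0
Syndrome = 00000
s = 0: no error detected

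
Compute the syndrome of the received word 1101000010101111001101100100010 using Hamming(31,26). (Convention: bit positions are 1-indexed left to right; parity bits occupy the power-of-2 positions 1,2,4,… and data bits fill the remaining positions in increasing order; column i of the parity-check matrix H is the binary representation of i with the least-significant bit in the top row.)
Syndrome s = H · r^T (mod 2), r = 1101000010101111001101100100010:
  s[0] = (1010101010101010101010101010101)·(1101000010101111001101100100010) mod 2 = 1+0+0+0+0+0+0+0+1+0+1+0+1+0+1+0+0+0+1+0+0+0+1+0+0+0+0+0+0+0+0 mod 2 = 1
  s[1] = (0110011001100110011001100110011)·(1101000010101111001101100100010) mod 2 = 0+1+0+0+0+0+0+0+0+0+1+0+0+1+1+0+0+0+1+0+0+1+1+0+0+1+0+0+0+1+0 mod 2 = 1
  s[2] = (0001111000011110000111100001111)·(1101000010101111001101100100010) mod 2 = 0+0+0+1+0+0+0+0+0+0+0+0+1+1+1+0+0+0+0+1+0+1+1+0+0+0+0+0+0+1+0 mod 2 = 0
  s[3] = (0000000111111110000000011111111)·(1101000010101111001101100100010) mod 2 = 0+0+0+0+0+0+0+0+1+0+1+0+1+1+1+0+0+0+0+0+0+0+0+0+0+1+0+0+0+1+0 mod 2 = 1
  s[4] = (0000000000000001111111111111111)·(1101000010101111001101100100010) mod 2 = 0+0+0+0+0+0+0+0+0+0+0+0+0+0+0+1+0+0+1+1+0+1+1+0+0+1+0+0+0+1+0 mod 2 = 1
Syndrome = 11011
Non-zero syndrome: error at position 27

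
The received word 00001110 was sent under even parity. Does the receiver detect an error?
Sum of received bits: 0+0+0+0+1+1+1+0 = 3; 3 mod 2 = 1. Result is 1 ≠ 0 → error detected.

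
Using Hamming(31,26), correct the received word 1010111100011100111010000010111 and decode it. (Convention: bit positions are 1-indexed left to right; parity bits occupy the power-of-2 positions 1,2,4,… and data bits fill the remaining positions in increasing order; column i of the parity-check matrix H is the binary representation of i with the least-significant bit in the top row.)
Syndrome s = H · r^T (mod 2), r = 1010111100011100111010000010111:
  s[0] = (1010101010101010101010101010101)·(1010111100011100111010000010111) mod 2 = 1+0+1+0+1+0+1+0+0+0+0+0+1+0+0+0+1+0+1+0+1+0+0+0+0+0+1+0+1+0+1 mod 2 = 1
  s[1] = (0110011001100110011001100110011)·(1010111100011100111010000010111) mod 2 = 0+0+1+0+0+1+1+0+0+0+0+0+0+1+0+0+0+1+1+0+0+0+0+0+0+0+1+0+0+1+1 mod 2 = 1
  s[2] = (0001111000011110000111100001111)·(1010111100011100111010000010111) mod 2 = 0+0+0+0+1+1+1+0+0+0+0+1+1+1+0+0+0+0+0+0+1+0+0+0+0+0+0+0+1+1+1 mod 2 = 0
  s[3] = (0000000111111110000000011111111)·(1010111100011100111010000010111) mod 2 = 0+0+0+0+0+0+0+1+0+0+0+1+1+1+0+0+0+0+0+0+0+0+0+0+0+0+1+0+1+1+1 mod 2 = 0
  s[4] = (0000000000000001111111111111111)·(1010111100011100111010000010111) mod 2 = 0+0+0+0+0+0+0+0+0+0+0+0+0+0+0+0+1+1+1+0+1+0+0+0+0+0+1+0+1+1+1 mod 2 = 0
Syndrome = 11000
Column 3 of H equals this syndrome → error at bit 3 (1-indexed).
Flip bit 3: 1010111100011100111010000010111 → 1000111100011100111010000010111
Extract data bits at positions {3,5,6,7,9,10,11,12,13,14,15,17,18,19,20,21,22,23,24,25,26,27,28,29,30,31}: 01110001110111010000010111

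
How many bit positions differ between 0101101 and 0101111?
XOR = 0000010, count of 1s = 1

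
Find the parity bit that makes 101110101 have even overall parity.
Sum of data bits: 1+0+1+1+1+0+1+0+1 = 6.
6 mod 2 = 0, so parity bit = 0.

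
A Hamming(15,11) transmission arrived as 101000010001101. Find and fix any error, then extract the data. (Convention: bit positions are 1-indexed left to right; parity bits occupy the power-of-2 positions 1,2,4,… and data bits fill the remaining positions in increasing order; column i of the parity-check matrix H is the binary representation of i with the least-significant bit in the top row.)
Syndrome s = H · r^T (mod 2), r = 101000010001101:
  s[0] = (101010101010101)·(101000010001101) mod 2 = 1+0+1+0+0+0+0+0+0+0+0+0+1+0+1 mod 2 = 0
  s[1] = (011001100110011)·(101000010001101) mod 2 = 0+0+1+0+0+0+0+0+0+0+0+0+0+0+1 mod 2 = 0
  s[2] = (000111100001111)·(101000010001101) mod 2 = 0+0+0+0+0+0+0+0+0+0+0+1+1+0+1 mod 2 = 1
  s[3] = (000000011111111)·(101000010001101) mod 2 = 0+0+0+0+0+0+0+1+0+0+0+1+1+0+1 mod 2 = 0
Syndrome = 0010
Column 4 of H equals this syndrome → error at bit 4 (1-indexed).
Flip bit 4: 101000010001101 → 101100010001101
Extract data bits at positions {3,5,6,7,9,10,11,12,13,14,15}: 10000001101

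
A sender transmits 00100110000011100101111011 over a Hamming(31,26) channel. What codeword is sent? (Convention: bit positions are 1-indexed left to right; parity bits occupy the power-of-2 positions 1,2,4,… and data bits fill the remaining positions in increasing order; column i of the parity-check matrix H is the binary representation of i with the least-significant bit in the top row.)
Codeword c = d · G (mod 2), d = 00100110000011100101111011:
  c[0] = d·G[:,0] = (00100110000011100101111011)·(11011010101101010101010101) mod 2 = 0+0+0+0+0+0+1+0+0+0+0+0+0+1+0+0+0+1+0+1+0+1+0+0+0+1 mod 2 = 0
  c[1] = d·G[:,1] = (00100110000011100101111011)·(10110110011011001100110011) mod 2 = 0+0+1+0+0+1+1+0+0+0+0+0+1+1+0+0+0+1+0+0+1+1+0+0+1+1 mod 2 = 0
  c[2] = d·G[:,2] = (00100110000011100101111011)·(10000000000000000000000000) mod 2 = 0+0+0+0+0+0+0+0+0+0+0+0+0+0+0+0+0+0+0+0+0+0+0+0+0+0 mod 2 = 0
  c[3] = d·G[:,3] = (00100110000011100101111011)·(01110001111000111100001111) mod 2 = 0+0+1+0+0+0+0+0+0+0+0+0+0+0+1+0+0+1+0+0+0+0+1+0+1+1 mod 2 = 0
  c[4] = d·G[:,4] = (00100110000011100101111011)·(01000000000000000000000000) mod 2 = 0+0+0+0+0+0+0+0+0+0+0+0+0+0+0+0+0+0+0+0+0+0+0+0+0+0 mod 2 = 0
  c[5] = d·G[:,5] = (00100110000011100101111011)·(00100000000000000000000000) mod 2 = 0+0+1+0+0+0+0+0+0+0+0+0+0+0+0+0+0+0+0+0+0+0+0+0+0+0 mod 2 = 1
  c[6] = d·G[:,6] = (00100110000011100101111011)·(00010000000000000000000000) mod 2 = 0+0+0+0+0+0+0+0+0+0+0+0+0+0+0+0+0+0+0+0+0+0+0+0+0+0 mod 2 = 0
  c[7] = d·G[:,7] = (00100110000011100101111011)·(00001111111000000011111111) mod 2 = 0+0+0+0+0+1+1+0+0+0+0+0+0+0+0+0+0+0+0+1+1+1+1+0+1+1 mod 2 = 0
  c[8] = d·G[:,8] = (00100110000011100101111011)·(00001000000000000000000000) mod 2 = 0+0+0+0+0+0+0+0+0+0+0+0+0+0+0+0+0+0+0+0+0+0+0+0+0+0 mod 2 = 0
  c[9] = d·G[:,9] = (00100110000011100101111011)·(00000100000000000000000000) mod 2 = 0+0+0+0+0+1+0+0+0+0+0+0+0+0+0+0+0+0+0+0+0+0+0+0+0+0 mod 2 = 1
  c[10] = d·G[:,10] = (00100110000011100101111011)·(00000010000000000000000000) mod 2 = 0+0+0+0+0+0+1+0+0+0+0+0+0+0+0+0+0+0+0+0+0+0+0+0+0+0 mod 2 = 1
  c[11] = d·G[:,11] = (00100110000011100101111011)·(00000001000000000000000000) mod 2 = 0+0+0+0+0+0+0+0+0+0+0+0+0+0+0+0+0+0+0+0+0+0+0+0+0+0 mod 2 = 0
  c[12] = d·G[:,12] = (00100110000011100101111011)·(00000000100000000000000000) mod 2 = 0+0+0+0+0+0+0+0+0+0+0+0+0+0+0+0+0+0+0+0+0+0+0+0+0+0 mod 2 = 0
  c[13] = d·G[:,13] = (00100110000011100101111011)·(00000000010000000000000000) mod 2 = 0+0+0+0+0+0+0+0+0+0+0+0+0+0+0+0+0+0+0+0+0+0+0+0+0+0 mod 2 = 0
  c[14] = d·G[:,14] = (00100110000011100101111011)·(00000000001000000000000000) mod 2 = 0+0+0+0+0+0+0+0+0+0+0+0+0+0+0+0+0+0+0+0+0+0+0+0+0+0 mod 2 = 0
  c[15] = d·G[:,15] = (00100110000011100101111011)·(00000000000111111111111111) mod 2 = 0+0+0+0+0+0+0+0+0+0+0+0+1+1+1+0+0+1+0+1+1+1+1+0+1+1 mod 2 = 0
  c[16] = d·G[:,16] = (00100110000011100101111011)·(00000000000100000000000000) mod 2 = 0+0+0+0+0+0+0+0+0+0+0+0+0+0+0+0+0+0+0+0+0+0+0+0+0+0 mod 2 = 0
  c[17] = d·G[:,17] = (00100110000011100101111011)·(00000000000010000000000000) mod 2 = 0+0+0+0+0+0+0+0+0+0+0+0+1+0+0+0+0+0+0+0+0+0+0+0+0+0 mod 2 = 1
  c[18] = d·G[:,18] = (00100110000011100101111011)·(00000000000001000000000000) mod 2 = 0+0+0+0+0+0+0+0+0+0+0+0+0+1+0+0+0+0+0+0+0+0+0+0+0+0 mod 2 = 1
  c[19] = d·G[:,19] = (00100110000011100101111011)·(00000000000000100000000000) mod 2 = 0+0+0+0+0+0+0+0+0+0+0+0+0+0+1+0+0+0+0+0+0+0+0+0+0+0 mod 2 = 1
  c[20] = d·G[:,20] = (00100110000011100101111011)·(00000000000000010000000000) mod 2 = 0+0+0+0+0+0+0+0+0+0+0+0+0+0+0+0+0+0+0+0+0+0+0+0+0+0 mod 2 = 0
  c[21] = d·G[:,21] = (00100110000011100101111011)·(00000000000000001000000000) mod 2 = 0+0+0+0+0+0+0+0+0+0+0+0+0+0+0+0+0+0+0+0+0+0+0+0+0+0 mod 2 = 0
  c[22] = d·G[:,22] = (00100110000011100101111011)·(00000000000000000100000000) mod 2 = 0+0+0+0+0+0+0+0+0+0+0+0+0+0+0+0+0+1+0+0+0+0+0+0+0+0 mod 2 = 1
  c[23] = d·G[:,23] = (00100110000011100101111011)·(00000000000000000010000000) mod 2 = 0+0+0+0+0+0+0+0+0+0+0+0+0+0+0+0+0+0+0+0+0+0+0+0+0+0 mod 2 = 0
  c[24] = d·G[:,24] = (00100110000011100101111011)·(00000000000000000001000000) mod 2 = 0+0+0+0+0+0+0+0+0+0+0+0+0+0+0+0+0+0+0+1+0+0+0+0+0+0 mod 2 = 1
  c[25] = d·G[:,25] = (00100110000011100101111011)·(00000000000000000000100000) mod 2 = 0+0+0+0+0+0+0+0+0+0+0+0+0+0+0+0+0+0+0+0+1+0+0+0+0+0 mod 2 = 1
  c[26] = d·G[:,26] = (00100110000011100101111011)·(00000000000000000000010000) mod 2 = 0+0+0+0+0+0+0+0+0+0+0+0+0+0+0+0+0+0+0+0+0+1+0+0+0+0 mod 2 = 1
  c[27] = d·G[:,27] = (00100110000011100101111011)·(00000000000000000000001000) mod 2 = 0+0+0+0+0+0+0+0+0+0+0+0+0+0+0+0+0+0+0+0+0+0+1+0+0+0 mod 2 = 1
  c[28] = d·G[:,28] = (00100110000011100101111011)·(00000000000000000000000100) mod 2 = 0+0+0+0+0+0+0+0+0+0+0+0+0+0+0+0+0+0+0+0+0+0+0+0+0+0 mod 2 = 0
  c[29] = d·G[:,29] = (00100110000011100101111011)·(00000000000000000000000010) mod 2 = 0+0+0+0+0+0+0+0+0+0+0+0+0+0+0+0+0+0+0+0+0+0+0+0+1+0 mod 2 = 1
  c[30] = d·G[:,30] = (00100110000011100101111011)·(00000000000000000000000001) mod 2 = 0+0+0+0+0+0+0+0+0+0+0+0+0+0+0+0+0+0+0+0+0+0+0+0+0+1 mod 2 = 1
Codeword = 0000010001100000011100101111011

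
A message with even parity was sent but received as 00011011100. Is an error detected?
Sum of received bits: 0+0+0+1+1+0+1+1+1+0+0 = 5; 5 mod 2 = 1. Result is 1 ≠ 0 → error detected.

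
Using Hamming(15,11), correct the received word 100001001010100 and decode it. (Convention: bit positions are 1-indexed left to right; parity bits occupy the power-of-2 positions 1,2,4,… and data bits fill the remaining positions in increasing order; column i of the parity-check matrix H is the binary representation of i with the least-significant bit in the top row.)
Syndrome s = H · r^T (mod 2), r = 100001001010100:
  s[0] = (101010101010101)·(100001001010100) mod 2 = 1+0+0+0+0+0+0+0+1+0+1+0+1+0+0 mod 2 = 0
  s[1] = (011001100110011)·(100001001010100) mod 2 = 0+0+0+0+0+1+0+0+0+0+1+0+0+0+0 mod 2 = 0
  s[2] = (000111100001111)·(100001001010100) mod 2 = 0+0+0+0+0+1+0+0+0+0+0+0+1+0+0 mod 2 = 0
  s[3] = (000000011111111)·(100001001010100) mod 2 = 0+0+0+0+0+0+0+0+1+0+1+0+1+0+0 mod 2 = 1
Syndrome = 0001
Column 8 of H equals this syndrome → error at bit 8 (1-indexed).
Flip bit 8: 100001001010100 → 100001011010100
Extract data bits at positions {3,5,6,7,9,10,11,12,13,14,15}: 00101010100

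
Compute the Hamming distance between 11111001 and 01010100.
XOR = 10101101, count of 1s = 5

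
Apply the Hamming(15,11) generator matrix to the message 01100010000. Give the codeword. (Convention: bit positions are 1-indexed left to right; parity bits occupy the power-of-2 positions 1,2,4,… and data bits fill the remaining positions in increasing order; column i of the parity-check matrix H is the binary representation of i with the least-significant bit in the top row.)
Codeword c = d · G (mod 2), d = 01100010000:
  c[0] = d·G[:,0] = (01100010000)·(11011010101) mod 2 = 0+1+0+0+0+0+1+0+0+0+0 mod 2 = 0
  c[1] = d·G[:,1] = (01100010000)·(10110110011) mod 2 = 0+0+1+0+0+0+1+0+0+0+0 mod 2 = 0
  c[2] = d·G[:,2] = (01100010000)·(10000000000) mod 2 = 0+0+0+0+0+0+0+0+0+0+0 mod 2 = 0
  c[3] = d·G[:,3] = (01100010000)·(01110001111) mod 2 = 0+1+1+0+0+0+0+0+0+0+0 mod 2 = 0
  c[4] = d·G[:,4] = (01100010000)·(01000000000) mod 2 = 0+1+0+0+0+0+0+0+0+0+0 mod 2 = 1
  c[5] = d·G[:,5] = (01100010000)·(00100000000) mod 2 = 0+0+1+0+0+0+0+0+0+0+0 mod 2 = 1
  c[6] = d·G[:,6] = (01100010000)·(00010000000) mod 2 = 0+0+0+0+0+0+0+0+0+0+0 mod 2 = 0
  c[7] = d·G[:,7] = (01100010000)·(00001111111) mod 2 = 0+0+0+0+0+0+1+0+0+0+0 mod 2 = 1
  c[8] = d·G[:,8] = (01100010000)·(00001000000) mod 2 = 0+0+0+0+0+0+0+0+0+0+0 mod 2 = 0
  c[9] = d·G[:,9] = (01100010000)·(00000100000) mod 2 = 0+0+0+0+0+0+0+0+0+0+0 mod 2 = 0
  c[10] = d·G[:,10] = (01100010000)·(00000010000) mod 2 = 0+0+0+0+0+0+1+0+0+0+0 mod 2 = 1
  c[11] = d·G[:,11] = (01100010000)·(00000001000) mod 2 = 0+0+0+0+0+0+0+0+0+0+0 mod 2 = 0
  c[12] = d·G[:,12] = (01100010000)·(00000000100) mod 2 = 0+0+0+0+0+0+0+0+0+0+0 mod 2 = 0
  c[13] = d·G[:,13] = (01100010000)·(00000000010) mod 2 = 0+0+0+0+0+0+0+0+0+0+0 mod 2 = 0
  c[14] = d·G[:,14] = (01100010000)·(00000000001) mod 2 = 0+0+0+0+0+0+0+0+0+0+0 mod 2 = 0
Codeword = 000011010010000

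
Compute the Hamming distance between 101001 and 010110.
XOR = 111111, count of 1s = 6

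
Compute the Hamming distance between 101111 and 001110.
XOR = 100001, count of 1s = 2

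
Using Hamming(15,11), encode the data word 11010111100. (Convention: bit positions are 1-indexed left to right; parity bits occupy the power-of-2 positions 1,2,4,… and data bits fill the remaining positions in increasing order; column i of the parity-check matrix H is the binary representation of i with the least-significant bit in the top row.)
Codeword c = d · G (mod 2), d = 11010111100:
  c[0] = d·G[:,0] = (11010111100)·(11011010101) mod 2 = 1+1+0+1+0+0+1+0+1+0+0 mod 2 = 1
  c[1] = d·G[:,1] = (11010111100)·(10110110011) mod 2 = 1+0+0+1+0+1+1+0+0+0+0 mod 2 = 0
  c[2] = d·G[:,2] = (11010111100)·(10000000000) mod 2 = 1+0+0+0+0+0+0+0+0+0+0 mod 2 = 1
  c[3] = d·G[:,3] = (11010111100)·(01110001111) mod 2 = 0+1+0+1+0+0+0+1+1+0+0 mod 2 = 0
  c[4] = d·G[:,4] = (11010111100)·(01000000000) mod 2 = 0+1+0+0+0+0+0+0+0+0+0 mod 2 = 1
  c[5] = d·G[:,5] = (11010111100)·(00100000000) mod 2 = 0+0+0+0+0+0+0+0+0+0+0 mod 2 = 0
  c[6] = d·G[:,6] = (11010111100)·(00010000000) mod 2 = 0+0+0+1+0+0+0+0+0+0+0 mod 2 = 1
  c[7] = d·G[:,7] = (11010111100)·(00001111111) mod 2 = 0+0+0+0+0+1+1+1+1+0+0 mod 2 = 0
  c[8] = d·G[:,8] = (11010111100)·(00001000000) mod 2 = 0+0+0+0+0+0+0+0+0+0+0 mod 2 = 0
  c[9] = d·G[:,9] = (11010111100)·(00000100000) mod 2 = 0+0+0+0+0+1+0+0+0+0+0 mod 2 = 1
  c[10] = d·G[:,10] = (11010111100)·(00000010000) mod 2 = 0+0+0+0+0+0+1+0+0+0+0 mod 2 = 1
  c[11] = d·G[:,11] = (11010111100)·(00000001000) mod 2 = 0+0+0+0+0+0+0+1+0+0+0 mod 2 = 1
  c[12] = d·G[:,12] = (11010111100)·(00000000100) mod 2 = 0+0+0+0+0+0+0+0+1+0+0 mod 2 = 1
  c[13] = d·G[:,13] = (11010111100)·(00000000010) mod 2 = 0+0+0+0+0+0+0+0+0+0+0 mod 2 = 0
  c[14] = d·G[:,14] = (11010111100)·(00000000001) mod 2 = 0+0+0+0+0+0+0+0+0+0+0 mod 2 = 0
Codeword = 101010100111100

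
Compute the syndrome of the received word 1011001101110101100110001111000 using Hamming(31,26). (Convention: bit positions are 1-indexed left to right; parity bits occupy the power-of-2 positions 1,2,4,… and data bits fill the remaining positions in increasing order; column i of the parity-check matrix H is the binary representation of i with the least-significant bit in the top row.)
Syndrome s = H · r^T (mod 2), r = 1011001101110101100110001111000:
  s[0] = (1010101010101010101010101010101)·(1011001101110101100110001111000) mod 2 = 1+0+1+0+0+0+1+0+0+0+1+0+0+0+0+0+1+0+0+0+1+0+0+0+1+0+1+0+0+0+0 mod 2 = 0
  s[1] = (0110011001100110011001100110011)·(1011001101110101100110001111000) mod 2 = 0+0+1+0+0+0+1+0+0+1+1+0+0+1+0+0+0+0+0+0+0+0+0+0+0+1+1+0+0+0+0 mod 2 = 1
  s[2] = (0001111000011110000111100001111)·(1011001101110101100110001111000) mod 2 = 0+0+0+1+0+0+1+0+0+0+0+1+0+1+0+0+0+0+0+1+1+0+0+0+0+0+0+1+0+0+0 mod 2 = 1
  s[3] = (0000000111111110000000011111111)·(1011001101110101100110001111000) mod 2 = 0+0+0+0+0+0+0+1+0+1+1+1+0+1+0+0+0+0+0+0+0+0+0+0+1+1+1+1+0+0+0 mod 2 = 1
  s[4] = (0000000000000001111111111111111)·(1011001101110101100110001111000) mod 2 = 0+0+0+0+0+0+0+0+0+0+0+0+0+0+0+1+1+0+0+1+1+0+0+0+1+1+1+1+0+0+0 mod 2 = 0
Syndrome = 01110
Non-zero syndrome: error at position 14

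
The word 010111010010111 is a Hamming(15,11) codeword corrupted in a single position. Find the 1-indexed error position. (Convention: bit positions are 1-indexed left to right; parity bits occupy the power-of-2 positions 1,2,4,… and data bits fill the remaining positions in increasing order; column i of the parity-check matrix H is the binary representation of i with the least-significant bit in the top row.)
Syndrome s = H · r^T (mod 2), r = 010111010010111:
  s[0] = (101010101010101)·(010111010010111) mod 2 = 0+0+0+0+1+0+0+0+0+0+1+0+1+0+1 mod 2 = 0
  s[1] = (011001100110011)·(010111010010111) mod 2 = 0+1+0+0+0+1+0+0+0+0+1+0+0+1+1 mod 2 = 1
  s[2] = (000111100001111)·(010111010010111) mod 2 = 0+0+0+1+1+1+0+0+0+0+0+0+1+1+1 mod 2 = 0
  s[3] = (000000011111111)·(010111010010111) mod 2 = 0+0+0+0+0+0+0+1+0+0+1+0+1+1+1 mod 2 = 1
Syndrome = 0101
Column i of H is the binary representation of i, so the syndrome is the binary index of the flipped bit.
Read s = 0101 with s[0] as LSB: 0·2^0 + 1·2^1 + 0·2^2 + 1·2^3 = 10.
Error is at bit position 10.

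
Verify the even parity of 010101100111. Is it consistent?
Sum of all bits: 0+1+0+1+0+1+1+0+0+1+1+1 = 7; 7 mod 2 = 1. Result is 1 → parity error detected.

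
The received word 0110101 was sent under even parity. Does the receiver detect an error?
Sum of received bits: 0+1+1+0+1+0+1 = 4; 4 mod 2 = 0. Result is 0 → no error detected.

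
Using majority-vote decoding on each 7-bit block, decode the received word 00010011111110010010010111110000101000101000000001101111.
Split into 7-bit blocks and majority-vote each:
  block 1 = 0001001: 2 ones, 5 zeros → 0
  block 2 = 1111110: 6 ones, 1 zeros → 1
  block 3 = 0100100: 2 ones, 5 zeros → 0
  block 4 = 1011111: 6 ones, 1 zeros → 1
  block 5 = 0000101: 2 ones, 5 zeros → 0
  block 6 = 0001010: 2 ones, 5 zeros → 0
  block 7 = 0000000: 0 ones, 7 zeros → 0
  block 8 = 1101111: 6 ones, 1 zeros → 1
Decoded = 01010001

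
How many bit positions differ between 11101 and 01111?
XOR = 10010, count of 1s = 2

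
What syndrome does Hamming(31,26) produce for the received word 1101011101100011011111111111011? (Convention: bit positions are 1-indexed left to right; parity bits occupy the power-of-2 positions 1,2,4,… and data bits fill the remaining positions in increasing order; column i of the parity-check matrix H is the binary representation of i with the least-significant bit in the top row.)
Syndrome s = H · r^T (mod 2), r = 1101011101100011011111111111011:
  s[0] = (1010101010101010101010101010101)·(1101011101100011011111111111011) mod 2 = 1+0+0+0+0+0+1+0+0+0+1+0+0+0+1+0+0+0+1+0+1+0+1+0+1+0+1+0+0+0+1 mod 2 = 0
  s[1] = (0110011001100110011001100110011)·(1101011101100011011111111111011) mod 2 = 0+1+0+0+0+1+1+0+0+1+1+0+0+0+1+0+0+1+1+0+0+1+1+0+0+1+1+0+0+1+1 mod 2 = 0
  s[2] = (0001111000011110000111100001111)·(1101011101100011011111111111011) mod 2 = 0+0+0+1+0+1+1+0+0+0+0+0+0+0+1+0+0+0+0+1+1+1+1+0+0+0+0+1+0+1+1 mod 2 = 1
  s[3] = (0000000111111110000000011111111)·(1101011101100011011111111111011) mod 2 = 0+0+0+0+0+0+0+1+0+1+1+0+0+0+1+0+0+0+0+0+0+0+0+1+1+1+1+1+0+1+1 mod 2 = 1
  s[4] = (0000000000000001111111111111111)·(1101011101100011011111111111011) mod 2 = 0+0+0+0+0+0+0+0+0+0+0+0+0+0+0+1+0+1+1+1+1+1+1+1+1+1+1+1+0+1+1 mod 2 = 0
Syndrome = 00110
Non-zero syndrome: error at position 12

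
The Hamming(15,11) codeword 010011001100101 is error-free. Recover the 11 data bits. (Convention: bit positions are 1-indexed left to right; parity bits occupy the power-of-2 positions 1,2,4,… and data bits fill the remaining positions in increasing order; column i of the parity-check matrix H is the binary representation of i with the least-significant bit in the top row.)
Parity bits occupy power-of-2 positions; data bits are at positions {3,5,6,7,9,10,11,12,13,14,15} (1-indexed).
Extract: c[3]=0 c[5]=1 c[6]=1 c[7]=0 c[9]=1 c[10]=1 c[11]=0 c[12]=0 c[13]=1 c[14]=0 c[15]=1
Data = 01101100101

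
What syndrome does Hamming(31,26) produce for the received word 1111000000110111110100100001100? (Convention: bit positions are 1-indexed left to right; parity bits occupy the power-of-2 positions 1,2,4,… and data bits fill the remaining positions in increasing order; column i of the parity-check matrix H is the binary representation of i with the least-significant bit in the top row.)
Syndrome s = H · r^T (mod 2), r = 1111000000110111110100100001100:
  s[0] = (1010101010101010101010101010101)·(1111000000110111110100100001100) mod 2 = 1+0+1+0+0+0+0+0+0+0+1+0+0+0+1+0+1+0+0+0+0+0+1+0+0+0+0+0+1+0+0 mod 2 = 1
  s[1] = (0110011001100110011001100110011)·(1111000000110111110100100001100) mod 2 = 0+1+1+0+0+0+0+0+0+0+1+0+0+1+1+0+0+1+0+0+0+0+1+0+0+0+0+0+0+0+0 mod 2 = 1
  s[2] = (0001111000011110000111100001111)·(1111000000110111110100100001100) mod 2 = 0+0+0+1+0+0+0+0+0+0+0+1+0+1+1+0+0+0+0+1+0+0+1+0+0+0+0+1+1+0+0 mod 2 = 0
  s[3] = (0000000111111110000000011111111)·(1111000000110111110100100001100) mod 2 = 0+0+0+0+0+0+0+0+0+0+1+1+0+1+1+0+0+0+0+0+0+0+0+0+0+0+0+1+1+0+0 mod 2 = 0
  s[4] = (0000000000000001111111111111111)·(1111000000110111110100100001100) mod 2 = 0+0+0+0+0+0+0+0+0+0+0+0+0+0+0+1+1+1+0+1+0+0+1+0+0+0+0+1+1+0+0 mod 2 = 1
Syndrome = 11001
Non-zero syndrome: error at position 19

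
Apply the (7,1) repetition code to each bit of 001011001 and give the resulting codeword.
Repeat each bit 7× and concatenate:
0→0000000  0→0000000  1→1111111  0→0000000  1→1111111  1→1111111  0→0000000  0→0000000  1→1111111
Codeword = 000000000000001111111000000011111111111111000000000000001111111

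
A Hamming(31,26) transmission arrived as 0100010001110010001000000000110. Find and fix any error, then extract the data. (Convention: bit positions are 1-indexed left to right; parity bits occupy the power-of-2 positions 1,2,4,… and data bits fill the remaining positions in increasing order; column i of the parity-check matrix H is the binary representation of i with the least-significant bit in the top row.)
Syndrome s = H · r^T (mod 2), r = 0100010001110010001000000000110:
  s[0] = (1010101010101010101010101010101)·(0100010001110010001000000000110) mod 2 = 0+0+0+0+0+0+0+0+0+0+1+0+0+0+1+0+0+0+1+0+0+0+0+0+0+0+0+0+1+0+0 mod 2 = 0
  s[1] = (0110011001100110011001100110011)·(0100010001110010001000000000110) mod 2 = 0+1+0+0+0+1+0+0+0+1+1+0+0+0+1+0+0+0+1+0+0+0+0+0+0+0+0+0+0+1+0 mod 2 = 1
  s[2] = (0001111000011110000111100001111)·(0100010001110010001000000000110) mod 2 = 0+0+0+0+0+1+0+0+0+0+0+1+0+0+1+0+0+0+0+0+0+0+0+0+0+0+0+0+1+1+0 mod 2 = 1
  s[3] = (0000000111111110000000011111111)·(0100010001110010001000000000110) mod 2 = 0+0+0+0+0+0+0+0+0+1+1+1+0+0+1+0+0+0+0+0+0+0+0+0+0+0+0+0+1+1+0 mod 2 = 0
  s[4] = (0000000000000001111111111111111)·(0100010001110010001000000000110) mod 2 = 0+0+0+0+0+0+0+0+0+0+0+0+0+0+0+0+0+0+1+0+0+0+0+0+0+0+0+0+1+1+0 mod 2 = 1
Syndrome = 01101
Column 22 of H equals this syndrome → error at bit 22 (1-indexed).
Flip bit 22: 0100010001110010001000000000110 → 0100010001110010001001000000110
Extract data bits at positions {3,5,6,7,9,10,11,12,13,14,15,17,18,19,20,21,22,23,24,25,26,27,28,29,30,31}: 00100111001001001000000110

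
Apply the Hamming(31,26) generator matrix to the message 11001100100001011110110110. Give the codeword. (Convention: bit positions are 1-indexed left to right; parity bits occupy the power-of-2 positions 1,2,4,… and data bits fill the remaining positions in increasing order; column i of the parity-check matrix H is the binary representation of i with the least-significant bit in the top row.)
Codeword c = d · G (mod 2), d = 11001100100001011110110110:
  c[0] = d·G[:,0] = (11001100100001011110110110)·(11011010101101010101010101) mod 2 = 1+1+0+0+1+0+0+0+1+0+0+0+0+1+0+1+0+1+0+0+0+1+0+1+0+0 mod 2 = 1
  c[1] = d·G[:,1] = (11001100100001011110110110)·(10110110011011001100110011) mod 2 = 1+0+0+0+0+1+0+0+0+0+0+0+0+1+0+0+1+1+0+0+1+1+0+0+1+0 mod 2 = 0
  c[2] = d·G[:,2] = (11001100100001011110110110)·(10000000000000000000000000) mod 2 = 1+0+0+0+0+0+0+0+0+0+0+0+0+0+0+0+0+0+0+0+0+0+0+0+0+0 mod 2 = 1
  c[3] = d·G[:,3] = (11001100100001011110110110)·(01110001111000111100001111) mod 2 = 0+1+0+0+0+0+0+0+1+0+0+0+0+0+0+1+1+1+0+0+0+0+0+1+1+0 mod 2 = 1
  c[4] = d·G[:,4] = (11001100100001011110110110)·(01000000000000000000000000) mod 2 = 0+1+0+0+0+0+0+0+0+0+0+0+0+0+0+0+0+0+0+0+0+0+0+0+0+0 mod 2 = 1
  c[5] = d·G[:,5] = (11001100100001011110110110)·(00100000000000000000000000) mod 2 = 0+0+0+0+0+0+0+0+0+0+0+0+0+0+0+0+0+0+0+0+0+0+0+0+0+0 mod 2 = 0
  c[6] = d·G[:,6] = (11001100100001011110110110)·(00010000000000000000000000) mod 2 = 0+0+0+0+0+0+0+0+0+0+0+0+0+0+0+0+0+0+0+0+0+0+0+0+0+0 mod 2 = 0
  c[7] = d·G[:,7] = (11001100100001011110110110)·(00001111111000000011111111) mod 2 = 0+0+0+0+1+1+0+0+1+0+0+0+0+0+0+0+0+0+1+0+1+1+0+1+1+0 mod 2 = 0
  c[8] = d·G[:,8] = (11001100100001011110110110)·(00001000000000000000000000) mod 2 = 0+0+0+0+1+0+0+0+0+0+0+0+0+0+0+0+0+0+0+0+0+0+0+0+0+0 mod 2 = 1
  c[9] = d·G[:,9] = (11001100100001011110110110)·(00000100000000000000000000) mod 2 = 0+0+0+0+0+1+0+0+0+0+0+0+0+0+0+0+0+0+0+0+0+0+0+0+0+0 mod 2 = 1
  c[10] = d·G[:,10] = (11001100100001011110110110)·(00000010000000000000000000) mod 2 = 0+0+0+0+0+0+0+0+0+0+0+0+0+0+0+0+0+0+0+0+0+0+0+0+0+0 mod 2 = 0
  c[11] = d·G[:,11] = (11001100100001011110110110)·(00000001000000000000000000) mod 2 = 0+0+0+0+0+0+0+0+0+0+0+0+0+0+0+0+0+0+0+0+0+0+0+0+0+0 mod 2 = 0
  c[12] = d·G[:,12] = (11001100100001011110110110)·(00000000100000000000000000) mod 2 = 0+0+0+0+0+0+0+0+1+0+0+0+0+0+0+0+0+0+0+0+0+0+0+0+0+0 mod 2 = 1
  c[13] = d·G[:,13] = (11001100100001011110110110)·(00000000010000000000000000) mod 2 = 0+0+0+0+0+0+0+0+0+0+0+0+0+0+0+0+0+0+0+0+0+0+0+0+0+0 mod 2 = 0
  c[14] = d·G[:,14] = (11001100100001011110110110)·(00000000001000000000000000) mod 2 = 0+0+0+0+0+0+0+0+0+0+0+0+0+0+0+0+0+0+0+0+0+0+0+0+0+0 mod 2 = 0
  c[15] = d·G[:,15] = (11001100100001011110110110)·(00000000000111111111111111) mod 2 = 0+0+0+0+0+0+0+0+0+0+0+0+0+1+0+1+1+1+1+0+1+1+0+1+1+0 mod 2 = 1
  c[16] = d·G[:,16] = (11001100100001011110110110)·(00000000000100000000000000) mod 2 = 0+0+0+0+0+0+0+0+0+0+0+0+0+0+0+0+0+0+0+0+0+0+0+0+0+0 mod 2 = 0
  c[17] = d·G[:,17] = (11001100100001011110110110)·(00000000000010000000000000) mod 2 = 0+0+0+0+0+0+0+0+0+0+0+0+0+0+0+0+0+0+0+0+0+0+0+0+0+0 mod 2 = 0
  c[18] = d·G[:,18] = (11001100100001011110110110)·(00000000000001000000000000) mod 2 = 0+0+0+0+0+0+0+0+0+0+0+0+0+1+0+0+0+0+0+0+0+0+0+0+0+0 mod 2 = 1
  c[19] = d·G[:,19] = (11001100100001011110110110)·(00000000000000100000000000) mod 2 = 0+0+0+0+0+0+0+0+0+0+0+0+0+0+0+0+0+0+0+0+0+0+0+0+0+0 mod 2 = 0
  c[20] = d·G[:,20] = (11001100100001011110110110)·(00000000000000010000000000) mod 2 = 0+0+0+0+0+0+0+0+0+0+0+0+0+0+0+1+0+0+0+0+0+0+0+0+0+0 mod 2 = 1
  c[21] = d·G[:,21] = (11001100100001011110110110)·(00000000000000001000000000) mod 2 = 0+0+0+0+0+0+0+0+0+0+0+0+0+0+0+0+1+0+0+0+0+0+0+0+0+0 mod 2 = 1
  c[22] = d·G[:,22] = (11001100100001011110110110)·(00000000000000000100000000) mod 2 = 0+0+0+0+0+0+0+0+0+0+0+0+0+0+0+0+0+1+0+0+0+0+0+0+0+0 mod 2 = 1
  c[23] = d·G[:,23] = (11001100100001011110110110)·(00000000000000000010000000) mod 2 = 0+0+0+0+0+0+0+0+0+0+0+0+0+0+0+0+0+0+1+0+0+0+0+0+0+0 mod 2 = 1
  c[24] = d·G[:,24] = (11001100100001011110110110)·(00000000000000000001000000) mod 2 = 0+0+0+0+0+0+0+0+0+0+0+0+0+0+0+0+0+0+0+0+0+0+0+0+0+0 mod 2 = 0
  c[25] = d·G[:,25] = (11001100100001011110110110)·(00000000000000000000100000) mod 2 = 0+0+0+0+0+0+0+0+0+0+0+0+0+0+0+0+0+0+0+0+1+0+0+0+0+0 mod 2 = 1
  c[26] = d·G[:,26] = (11001100100001011110110110)·(00000000000000000000010000) mod 2 = 0+0+0+0+0+0+0+0+0+0+0+0+0+0+0+0+0+0+0+0+0+1+0+0+0+0 mod 2 = 1
  c[27] = d·G[:,27] = (11001100100001011110110110)·(00000000000000000000001000) mod 2 = 0+0+0+0+0+0+0+0+0+0+0+0+0+0+0+0+0+0+0+0+0+0+0+0+0+0 mod 2 = 0
  c[28] = d·G[:,28] = (11001100100001011110110110)·(00000000000000000000000100) mod 2 = 0+0+0+0+0+0+0+0+0+0+0+0+0+0+0+0+0+0+0+0+0+0+0+1+0+0 mod 2 = 1
  c[29] = d·G[:,29] = (11001100100001011110110110)·(00000000000000000000000010) mod 2 = 0+0+0+0+0+0+0+0+0+0+0+0+0+0+0+0+0+0+0+0+0+0+0+0+1+0 mod 2 = 1
  c[30] = d·G[:,30] = (11001100100001011110110110)·(00000000000000000000000001) mod 2 = 0+0+0+0+0+0+0+0+0+0+0+0+0+0+0+0+0+0+0+0+0+0+0+0+0+0 mod 2 = 0
Codeword = 1011100011001001001011110110110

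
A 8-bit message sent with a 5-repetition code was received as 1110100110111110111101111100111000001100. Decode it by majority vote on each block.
Split into 5-bit blocks and majority-vote each:
  block 1 = 11101: 4 ones, 1 zeros → 1
  block 2 = 00110: 2 ones, 3 zeros → 0
  block 3 = 11111: 5 ones, 0 zeros → 1
  block 4 = 01111: 4 ones, 1 zeros → 1
  block 5 = 01111: 4 ones, 1 zeros → 1
  block 6 = 10011: 3 ones, 2 zeros → 1
  block 7 = 10000: 1 ones, 4 zeros → 0
  block 8 = 01100: 2 ones, 3 zeros → 0
Decoded = 10111100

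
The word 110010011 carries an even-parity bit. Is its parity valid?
Sum of all bits: 1+1+0+0+1+0+0+1+1 = 5; 5 mod 2 = 1. Result is 1 → parity error detected.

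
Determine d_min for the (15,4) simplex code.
d_min = 8 (every nonzero codeword of the simplex code S_4 has weight 2^(r−1) = 8).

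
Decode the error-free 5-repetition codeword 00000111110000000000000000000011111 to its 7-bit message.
Split into 5-bit blocks: 00000 11111 00000 00000 00000 00000 11111
Data = 0100001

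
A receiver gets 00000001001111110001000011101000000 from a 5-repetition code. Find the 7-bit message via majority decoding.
Split into 5-bit blocks and majority-vote each:
  block 1 = 00000: 0 ones, 5 zeros → 0
  block 2 = 00100: 1 ones, 4 zeros → 0
  block 3 = 11111: 5 ones, 0 zeros → 1
  block 4 = 10001: 2 ones, 3 zeros → 0
  block 5 = 00001: 1 ones, 4 zeros → 0
  block 6 = 11010: 3 ones, 2 zeros → 1
  block 7 = 00000: 0 ones, 5 zeros → 0
Decoded = 0010010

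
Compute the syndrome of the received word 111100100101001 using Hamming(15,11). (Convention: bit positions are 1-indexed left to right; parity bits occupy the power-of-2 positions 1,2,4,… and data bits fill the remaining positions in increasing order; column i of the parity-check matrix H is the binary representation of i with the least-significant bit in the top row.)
Syndrome s = H · r^T (mod 2), r = 111100100101001:
  s[0] = (101010101010101)·(111100100101001) mod 2 = 1+0+1+0+0+0+1+0+0+0+0+0+0+0+1 mod 2 = 0
  s[1] = (011001100110011)·(111100100101001) mod 2 = 0+1+1+0+0+0+1+0+0+1+0+0+0+0+1 mod 2 = 1
  s[2] = (000111100001111)·(111100100101001) mod 2 = 0+0+0+1+0+0+1+0+0+0+0+1+0+0+1 mod 2 = 0
  s[3] = (000000011111111)·(111100100101001) mod 2 = 0+0+0+0+0+0+0+0+0+1+0+1+0+0+1 mod 2 = 1
Syndrome = 0101
Non-zero syndrome: error at position 10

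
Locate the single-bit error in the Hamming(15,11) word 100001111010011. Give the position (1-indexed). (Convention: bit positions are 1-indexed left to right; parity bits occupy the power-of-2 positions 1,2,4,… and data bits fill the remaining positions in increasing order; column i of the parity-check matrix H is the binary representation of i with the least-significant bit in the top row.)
Syndrome s = H · r^T (mod 2), r = 100001111010011:
  s[0] = (101010101010101)·(100001111010011) mod 2 = 1+0+0+0+0+0+1+0+1+0+1+0+0+0+1 mod 2 = 1
  s[1] = (011001100110011)·(100001111010011) mod 2 = 0+0+0+0+0+1+1+0+0+0+1+0+0+1+1 mod 2 = 1
  s[2] = (000111100001111)·(100001111010011) mod 2 = 0+0+0+0+0+1+1+0+0+0+0+0+0+1+1 mod 2 = 0
  s[3] = (000000011111111)·(100001111010011) mod 2 = 0+0+0+0+0+0+0+1+1+0+1+0+0+1+1 mod 2 = 1
Syndrome = 1101
Column i of H is the binary representation of i, so the syndrome is the binary index of the flipped bit.
Read s = 1101 with s[0] as LSB: 1·2^0 + 1·2^1 + 0·2^2 + 1·2^3 = 11.
Error is at bit position 11.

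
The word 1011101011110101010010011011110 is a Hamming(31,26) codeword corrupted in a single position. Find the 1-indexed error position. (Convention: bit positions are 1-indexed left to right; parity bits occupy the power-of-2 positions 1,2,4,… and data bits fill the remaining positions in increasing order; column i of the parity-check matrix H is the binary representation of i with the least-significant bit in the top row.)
Syndrome s = H · r^T (mod 2), r = 1011101011110101010010011011110:
  s[0] = (1010101010101010101010101010101)·(1011101011110101010010011011110) mod 2 = 1+0+1+0+1+0+1+0+1+0+1+0+0+0+0+0+0+0+0+0+1+0+0+0+1+0+1+0+1+0+0 mod 2 = 0
  s[1] = (0110011001100110011001100110011)·(1011101011110101010010011011110) mod 2 = 0+0+1+0+0+0+1+0+0+1+1+0+0+1+0+0+0+1+0+0+0+0+0+0+0+0+1+0+0+1+0 mod 2 = 0
  s[2] = (0001111000011110000111100001111)·(1011101011110101010010011011110) mod 2 = 0+0+0+1+1+0+1+0+0+0+0+1+0+1+0+0+0+0+0+0+1+0+0+0+0+0+0+1+1+1+0 mod 2 = 1
  s[3] = (0000000111111110000000011111111)·(1011101011110101010010011011110) mod 2 = 0+0+0+0+0+0+0+0+1+1+1+1+0+1+0+0+0+0+0+0+0+0+0+1+1+0+1+1+1+1+0 mod 2 = 1
  s[4] = (0000000000000001111111111111111)·(1011101011110101010010011011110) mod 2 = 0+0+0+0+0+0+0+0+0+0+0+0+0+0+0+1+0+1+0+0+1+0+0+1+1+0+1+1+1+1+0 mod 2 = 1
Syndrome = 00111
Column i of H is the binary representation of i, so the syndrome is the binary index of the flipped bit.
Read s = 00111 with s[0] as LSB: 0·2^0 + 0·2^1 + 1·2^2 + 1·2^3 + 1·2^4 = 28.
Error is at bit position 28.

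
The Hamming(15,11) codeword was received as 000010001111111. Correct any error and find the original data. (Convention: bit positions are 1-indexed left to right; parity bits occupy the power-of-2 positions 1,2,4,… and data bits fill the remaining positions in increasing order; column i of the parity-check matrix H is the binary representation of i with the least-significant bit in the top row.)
Syndrome s = H · r^T (mod 2), r = 000010001111111:
  s[0] = (101010101010101)·(000010001111111) mod 2 = 0+0+0+0+1+0+0+0+1+0+1+0+1+0+1 mod 2 = 1
  s[1] = (011001100110011)·(000010001111111) mod 2 = 0+0+0+0+0+0+0+0+0+1+1+0+0+1+1 mod 2 = 0
  s[2] = (000111100001111)·(000010001111111) mod 2 = 0+0+0+0+1+0+0+0+0+0+0+1+1+1+1 mod 2 = 1
  s[3] = (000000011111111)·(000010001111111) mod 2 = 0+0+0+0+0+0+0+0+1+1+1+1+1+1+1 mod 2 = 1
Syndrome = 1011
Column 13 of H equals this syndrome → error at bit 13 (1-indexed).
Flip bit 13: 000010001111111 → 000010001111011
Extract data bits at positions {3,5,6,7,9,10,11,12,13,14,15}: 01001111011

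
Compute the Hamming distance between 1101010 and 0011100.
XOR = 1110110, count of 1s = 5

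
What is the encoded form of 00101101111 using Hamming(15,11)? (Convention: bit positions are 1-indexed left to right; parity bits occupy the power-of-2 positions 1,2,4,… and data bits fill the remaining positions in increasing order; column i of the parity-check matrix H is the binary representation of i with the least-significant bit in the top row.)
Codeword c = d · G (mod 2), d = 00101101111:
  c[0] = d·G[:,0] = (00101101111)·(11011010101) mod 2 = 0+0+0+0+1+0+0+0+1+0+1 mod 2 = 1
  c[1] = d·G[:,1] = (00101101111)·(10110110011) mod 2 = 0+0+1+0+0+1+0+0+0+1+1 mod 2 = 0
  c[2] = d·G[:,2] = (00101101111)·(10000000000) mod 2 = 0+0+0+0+0+0+0+0+0+0+0 mod 2 = 0
  c[3] = d·G[:,3] = (00101101111)·(01110001111) mod 2 = 0+0+1+0+0+0+0+1+1+1+1 mod 2 = 1
  c[4] = d·G[:,4] = (00101101111)·(01000000000) mod 2 = 0+0+0+0+0+0+0+0+0+0+0 mod 2 = 0
  c[5] = d·G[:,5] = (00101101111)·(00100000000) mod 2 = 0+0+1+0+0+0+0+0+0+0+0 mod 2 = 1
  c[6] = d·G[:,6] = (00101101111)·(00010000000) mod 2 = 0+0+0+0+0+0+0+0+0+0+0 mod 2 = 0
  c[7] = d·G[:,7] = (00101101111)·(00001111111) mod 2 = 0+0+0+0+1+1+0+1+1+1+1 mod 2 = 0
  c[8] = d·G[:,8] = (00101101111)·(00001000000) mod 2 = 0+0+0+0+1+0+0+0+0+0+0 mod 2 = 1
  c[9] = d·G[:,9] = (00101101111)·(00000100000) mod 2 = 0+0+0+0+0+1+0+0+0+0+0 mod 2 = 1
  c[10] = d·G[:,10] = (00101101111)·(00000010000) mod 2 = 0+0+0+0+0+0+0+0+0+0+0 mod 2 = 0
  c[11] = d·G[:,11] = (00101101111)·(00000001000) mod 2 = 0+0+0+0+0+0+0+1+0+0+0 mod 2 = 1
  c[12] = d·G[:,12] = (00101101111)·(00000000100) mod 2 = 0+0+0+0+0+0+0+0+1+0+0 mod 2 = 1
  c[13] = d·G[:,13] = (00101101111)·(00000000010) mod 2 = 0+0+0+0+0+0+0+0+0+1+0 mod 2 = 1
  c[14] = d·G[:,14] = (00101101111)·(00000000001) mod 2 = 0+0+0+0+0+0+0+0+0+0+1 mod 2 = 1
Codeword = 100101001101111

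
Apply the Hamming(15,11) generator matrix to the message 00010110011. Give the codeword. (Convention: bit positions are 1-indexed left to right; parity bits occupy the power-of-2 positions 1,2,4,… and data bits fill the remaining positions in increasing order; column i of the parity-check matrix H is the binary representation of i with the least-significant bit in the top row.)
Codeword c = d · G (mod 2), d = 00010110011:
  c[0] = d·G[:,0] = (00010110011)·(11011010101) mod 2 = 0+0+0+1+0+0+1+0+0+0+1 mod 2 = 1
  c[1] = d·G[:,1] = (00010110011)·(10110110011) mod 2 = 0+0+0+1+0+1+1+0+0+1+1 mod 2 = 1
  c[2] = d·G[:,2] = (00010110011)·(10000000000) mod 2 = 0+0+0+0+0+0+0+0+0+0+0 mod 2 = 0
  c[3] = d·G[:,3] = (00010110011)·(01110001111) mod 2 = 0+0+0+1+0+0+0+0+0+1+1 mod 2 = 1
  c[4] = d·G[:,4] = (00010110011)·(01000000000) mod 2 = 0+0+0+0+0+0+0+0+0+0+0 mod 2 = 0
  c[5] = d·G[:,5] = (00010110011)·(00100000000) mod 2 = 0+0+0+0+0+0+0+0+0+0+0 mod 2 = 0
  c[6] = d·G[:,6] = (00010110011)·(00010000000) mod 2 = 0+0+0+1+0+0+0+0+0+0+0 mod 2 = 1
  c[7] = d·G[:,7] = (00010110011)·(00001111111) mod 2 = 0+0+0+0+0+1+1+0+0+1+1 mod 2 = 0
  c[8] = d·G[:,8] = (00010110011)·(00001000000) mod 2 = 0+0+0+0+0+0+0+0+0+0+0 mod 2 = 0
  c[9] = d·G[:,9] = (00010110011)·(00000100000) mod 2 = 0+0+0+0+0+1+0+0+0+0+0 mod 2 = 1
  c[10] = d·G[:,10] = (00010110011)·(00000010000) mod 2 = 0+0+0+0+0+0+1+0+0+0+0 mod 2 = 1
  c[11] = d·G[:,11] = (00010110011)·(00000001000) mod 2 = 0+0+0+0+0+0+0+0+0+0+0 mod 2 = 0
  c[12] = d·G[:,12] = (00010110011)·(00000000100) mod 2 = 0+0+0+0+0+0+0+0+0+0+0 mod 2 = 0
  c[13] = d·G[:,13] = (00010110011)·(00000000010) mod 2 = 0+0+0+0+0+0+0+0+0+1+0 mod 2 = 1
  c[14] = d·G[:,14] = (00010110011)·(00000000001) mod 2 = 0+0+0+0+0+0+0+0+0+0+1 mod 2 = 1
Codeword = 110100100110011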